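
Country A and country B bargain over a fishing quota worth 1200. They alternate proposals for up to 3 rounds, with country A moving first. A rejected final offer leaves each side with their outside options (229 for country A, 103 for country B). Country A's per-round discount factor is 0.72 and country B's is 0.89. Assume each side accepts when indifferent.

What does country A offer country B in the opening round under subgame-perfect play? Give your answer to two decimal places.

365.04

Round 3 (country A proposes): country B gets 103 if talks fail, so country A offers 103 and keeps 1097.
Round 2 (country B proposes): country A can get 1097 next round, worth 0.72 × 1097 = 789.84 now, so country B offers 789.84, keeping 410.16.
Round 1 (country A proposes): country B can get 410.16 next round, worth 0.89 × 410.16 = 365.0424 now. Country A offers 365.0424 and keeps 1200 − 365.0424 = 834.9576.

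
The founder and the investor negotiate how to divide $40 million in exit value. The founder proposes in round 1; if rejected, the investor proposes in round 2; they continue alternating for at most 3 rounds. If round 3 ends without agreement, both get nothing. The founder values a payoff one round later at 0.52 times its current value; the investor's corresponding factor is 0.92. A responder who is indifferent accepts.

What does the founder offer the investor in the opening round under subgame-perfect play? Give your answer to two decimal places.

Round 3 (the founder proposes): the investor will accept anything ≥ 0, so the founder offers 0 and keeps 40.
Round 2 (the investor proposes): the founder can get 40 next round, worth 0.52 × 40 = 20.8 now. The investor offers 20.8 and keeps 40 − 20.8 = 19.2.
Round 1 (the founder proposes): the investor can get 19.2 next round, worth 0.92 × 19.2 = 17.664 now, so the founder offers 17.664, keeping 22.336.

17.66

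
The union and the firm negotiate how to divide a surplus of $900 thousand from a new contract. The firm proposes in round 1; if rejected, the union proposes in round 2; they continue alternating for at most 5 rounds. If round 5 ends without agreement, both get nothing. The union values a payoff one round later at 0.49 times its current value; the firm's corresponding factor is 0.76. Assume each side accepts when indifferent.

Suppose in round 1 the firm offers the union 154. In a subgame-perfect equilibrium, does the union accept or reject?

Work out the union's continuation value if the offer is rejected.
Round 5 (the firm proposes): the union will accept anything ≥ 0, so the firm offers 0 and keeps 900.
Round 4 (the union proposes): the firm can get 900 next round, worth 0.76 × 900 = 684 now; the union offers that and keeps 216.
Round 3 (the firm proposes): the union can get 216 next round, worth 0.49 × 216 = 105.84 now. The firm offers 105.84 and keeps 900 − 105.84 = 794.16.
Round 2 (the union proposes): the firm can get 794.16 next round, worth 0.76 × 794.16 = 603.5616 now; the union offers that and keeps 296.4384.
So by rejecting in round 1, the union gets 296.4384 next round, worth 0.49 × 296.4384 = 145.254816 now.
Offer 154 ≥ 145.254816, so the union accepts.

Accept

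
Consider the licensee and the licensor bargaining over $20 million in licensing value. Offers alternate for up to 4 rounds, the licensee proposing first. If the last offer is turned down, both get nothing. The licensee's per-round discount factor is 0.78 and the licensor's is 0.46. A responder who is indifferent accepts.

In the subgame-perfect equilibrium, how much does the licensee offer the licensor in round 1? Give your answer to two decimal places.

Round 4 (the licensor proposes): the licensee will accept anything ≥ 0, so the licensor offers 0 and keeps 20.
Round 3 (the licensee proposes): the licensor can get 20 next round, worth 0.46 × 20 = 9.2 now, so the licensee offers 9.2, keeping 10.8.
Round 2 (the licensor proposes): the licensee can get 10.8 next round, worth 0.78 × 10.8 = 8.424 now, so the licensor offers 8.424, keeping 11.576.
Round 1 (the licensee proposes): the licensor can get 11.576 next round, worth 0.46 × 11.576 = 5.32496 now, so the licensee offers 5.32496, keeping 14.67504.

5.32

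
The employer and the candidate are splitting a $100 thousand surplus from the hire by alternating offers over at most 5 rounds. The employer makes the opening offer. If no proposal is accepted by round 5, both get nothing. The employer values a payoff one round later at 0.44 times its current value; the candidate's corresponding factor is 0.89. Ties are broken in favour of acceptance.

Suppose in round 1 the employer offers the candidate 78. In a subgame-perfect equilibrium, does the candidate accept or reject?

Accept

Round 5 (the employer proposes): rejection yields 0 for the candidate; the employer offers 0 and keeps 100.
Round 4 (the candidate proposes): the employer can get 100 next round, worth 0.44 × 100 = 44 now; the candidate offers that and keeps 56.
Round 3 (the employer proposes): the candidate can get 56 next round, worth 0.89 × 56 = 49.84 now. The employer offers 49.84 and keeps 100 − 49.84 = 50.16.
Round 2 (the candidate proposes): the employer can get 50.16 next round, worth 0.44 × 50.16 = 22.0704 now, so the candidate offers 22.0704, keeping 77.9296.
So by rejecting in round 1, the candidate gets 77.9296 next round, worth 0.89 × 77.9296 = 69.357344 now.
Offer 78 ≥ 69.357344, so the candidate accepts.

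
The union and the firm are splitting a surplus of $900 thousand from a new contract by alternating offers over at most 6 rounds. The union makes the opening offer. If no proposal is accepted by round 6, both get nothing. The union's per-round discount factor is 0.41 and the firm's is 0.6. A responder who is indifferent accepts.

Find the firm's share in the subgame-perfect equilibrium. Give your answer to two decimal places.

429.65

Round 6 (the firm proposes): rejection yields 0 for the union; the firm offers 0 and keeps 900.
Round 5 (the union proposes): the firm can get 900 next round, worth 0.6 × 900 = 540 now; the union offers that and keeps 360.
Round 4 (the firm proposes): the union can get 360 next round, worth 0.41 × 360 = 147.6 now; the firm offers that and keeps 752.4.
Round 3 (the union proposes): the firm can get 752.4 next round, worth 0.6 × 752.4 = 451.44 now; the union offers that and keeps 448.56.
Round 2 (the firm proposes): the union can get 448.56 next round, worth 0.41 × 448.56 = 183.9096 now, so the firm offers 183.9096, keeping 716.0904.
Round 1 (the union proposes): the firm can get 716.0904 next round, worth 0.6 × 716.0904 = 429.65424 now, so the union offers 429.65424, keeping 470.34576.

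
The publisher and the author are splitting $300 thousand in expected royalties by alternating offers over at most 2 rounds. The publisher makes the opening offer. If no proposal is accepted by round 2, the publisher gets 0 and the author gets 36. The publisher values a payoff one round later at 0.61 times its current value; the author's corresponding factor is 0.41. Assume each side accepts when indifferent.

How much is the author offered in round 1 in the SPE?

By backward induction:
Round 2 (the author proposes): rejection yields 0 for the publisher; the author offers 0 and keeps 300.
Round 1 (the publisher proposes): the author can get 300 next round, worth 0.41 × 300 = 123 now, so the publisher offers 123, keeping 177.

123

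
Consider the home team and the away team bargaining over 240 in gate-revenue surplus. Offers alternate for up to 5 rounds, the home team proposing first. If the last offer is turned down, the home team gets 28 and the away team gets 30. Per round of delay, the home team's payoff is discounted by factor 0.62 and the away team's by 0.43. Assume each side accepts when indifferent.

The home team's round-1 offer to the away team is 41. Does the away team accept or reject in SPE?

Reject

Round 5 (the home team proposes): the away team gets 30 if talks fail, so the home team offers 30 and keeps 210.
Round 4 (the away team proposes): the home team can get 210 next round, worth 0.62 × 210 = 130.2 now, so the away team offers 130.2, keeping 109.8.
Round 3 (the home team proposes): the away team can get 109.8 next round, worth 0.43 × 109.8 = 47.214 now; the home team offers that and keeps 192.786.
Round 2 (the away team proposes): the home team can get 192.786 next round, worth 0.62 × 192.786 = 119.52732 now, so the away team offers 119.52732, keeping 120.47268.
So by rejecting in round 1, the away team gets 120.47268 next round, worth 0.43 × 120.47268 = 51.8032524 now.
Offer 41 < 51.8032524, so the away team rejects.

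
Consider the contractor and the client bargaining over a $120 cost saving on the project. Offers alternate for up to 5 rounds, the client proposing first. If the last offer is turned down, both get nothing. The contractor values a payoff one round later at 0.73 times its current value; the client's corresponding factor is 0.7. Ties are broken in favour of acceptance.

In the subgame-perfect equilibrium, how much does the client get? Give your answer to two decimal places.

Round 5 (the client proposes): rejection yields 0 for the contractor; the client offers 0 and keeps 120.
Round 4 (the contractor proposes): the client can get 120 next round, worth 0.7 × 120 = 84 now. The contractor offers 84 and keeps 120 − 84 = 36.
Round 3 (the client proposes): the contractor can get 36 next round, worth 0.73 × 36 = 26.28 now; the client offers that and keeps 93.72.
Round 2 (the contractor proposes): the client can get 93.72 next round, worth 0.7 × 93.72 = 65.604 now, so the contractor offers 65.604, keeping 54.396.
Round 1 (the client proposes): the contractor can get 54.396 next round, worth 0.73 × 54.396 = 39.70908 now; the client offers that and keeps 80.29092.

80.29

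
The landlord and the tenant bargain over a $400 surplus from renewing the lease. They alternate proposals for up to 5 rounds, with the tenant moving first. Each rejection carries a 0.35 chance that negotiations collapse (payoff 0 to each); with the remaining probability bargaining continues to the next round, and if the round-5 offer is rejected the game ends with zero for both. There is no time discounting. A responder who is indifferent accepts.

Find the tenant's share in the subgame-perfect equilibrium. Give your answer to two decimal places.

270.55

Round 5 (the tenant proposes): the landlord will accept anything ≥ 0, so the tenant offers 0 and keeps 400.
Round 4 (the landlord proposes): rejecting gives the tenant an expected 0.65 × 400 = 260, so the landlord offers 260, keeping 140.
Round 3 (the tenant proposes): rejecting gives the landlord an expected 0.65 × 140 = 91, so the tenant offers 91, keeping 309.
Round 2 (the landlord proposes): rejecting gives the tenant an expected 0.65 × 309 = 200.85. The landlord offers 200.85 and keeps 400 − 200.85 = 199.15.
Round 1 (the tenant proposes): rejecting gives the landlord an expected 0.65 × 199.15 = 129.4475. The tenant offers 129.4475 and keeps 400 − 129.4475 = 270.5525.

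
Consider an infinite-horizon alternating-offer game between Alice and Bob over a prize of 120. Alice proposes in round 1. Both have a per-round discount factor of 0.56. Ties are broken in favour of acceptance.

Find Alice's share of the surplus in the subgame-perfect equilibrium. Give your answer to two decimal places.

76.92

Let x be Alice's share when Alice proposes and y be Bob's share when Bob proposes.
Bob accepts iff offered ≥ 0.56·y, so x = 120 − 0.56y. Symmetrically y = 120 − 0.56x.
Substituting: x = 120 − 0.56(120 − 0.56x), giving x(1 − 0.56·0.56) = 120(1 − 0.56).
So x = 120 × 0.44 / 0.6864 ≈ 76.9231, and Bob receives 120 − x ≈ 43.0769.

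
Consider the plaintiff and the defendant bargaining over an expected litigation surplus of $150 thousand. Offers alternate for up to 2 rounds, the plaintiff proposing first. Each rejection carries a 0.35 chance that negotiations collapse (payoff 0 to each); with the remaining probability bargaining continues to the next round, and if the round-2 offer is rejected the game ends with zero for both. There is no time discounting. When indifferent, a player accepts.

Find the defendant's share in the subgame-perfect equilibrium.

97.5

Round 2 (the defendant proposes): the plaintiff will accept anything ≥ 0, so the defendant offers 0 and keeps 150.
Round 1 (the plaintiff proposes): rejecting gives the defendant an expected 0.65 × 150 = 97.5, so the plaintiff offers 97.5, keeping 52.5.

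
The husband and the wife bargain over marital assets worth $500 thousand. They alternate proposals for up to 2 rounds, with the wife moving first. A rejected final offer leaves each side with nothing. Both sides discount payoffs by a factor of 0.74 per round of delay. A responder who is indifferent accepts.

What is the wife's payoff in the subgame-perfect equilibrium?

Solve by backward induction from round 2.
Round 2 (the husband proposes): rejection yields 0 for the wife; the husband offers 0 and keeps 500.
Round 1 (the wife proposes): the husband can get 500 next round, worth 0.74 × 500 = 370 now, so the wife offers 370, keeping 130.

130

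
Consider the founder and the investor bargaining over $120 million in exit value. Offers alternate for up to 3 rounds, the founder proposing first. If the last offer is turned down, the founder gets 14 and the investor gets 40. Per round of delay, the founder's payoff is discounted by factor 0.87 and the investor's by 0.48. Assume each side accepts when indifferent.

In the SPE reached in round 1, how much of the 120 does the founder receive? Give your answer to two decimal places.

95.81

Work backward from the last round.
Round 3 (the founder proposes): the investor gets 40 if talks fail, so the founder offers 40 and keeps 80.
Round 2 (the investor proposes): the founder can get 80 next round, worth 0.87 × 80 = 69.6 now; the investor offers that and keeps 50.4.
Round 1 (the founder proposes): the investor can get 50.4 next round, worth 0.48 × 50.4 = 24.192 now, so the founder offers 24.192, keeping 95.808.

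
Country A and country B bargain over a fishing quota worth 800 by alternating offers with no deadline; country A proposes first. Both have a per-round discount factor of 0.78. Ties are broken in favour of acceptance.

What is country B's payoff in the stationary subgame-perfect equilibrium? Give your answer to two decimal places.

350.56

In a stationary SPE each proposer offers the other exactly their discounted continuation value.
If country A keeps x when proposing and country B keeps y when proposing, then x = 800 − 0.78y and y = 800 − 0.78x.
Solving: x = 800(1 − 0.78) / (1 − 0.78·0.78) = 176 / 0.3916 ≈ 449.4382.
Country B gets 800 − 449.4382 ≈ 350.5618.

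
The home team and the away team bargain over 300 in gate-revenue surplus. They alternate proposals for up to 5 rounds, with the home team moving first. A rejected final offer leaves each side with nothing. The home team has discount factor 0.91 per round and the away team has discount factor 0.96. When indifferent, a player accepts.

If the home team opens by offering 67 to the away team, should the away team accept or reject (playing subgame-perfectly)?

Accept

Work out the away team's continuation value if the offer is rejected.
Round 5 (the home team proposes): the away team will accept anything ≥ 0, so the home team offers 0 and keeps 300.
Round 4 (the away team proposes): the home team can get 300 next round, worth 0.91 × 300 = 273 now; the away team offers that and keeps 27.
Round 3 (the home team proposes): the away team can get 27 next round, worth 0.96 × 27 = 25.92 now, so the home team offers 25.92, keeping 274.08.
Round 2 (the away team proposes): the home team can get 274.08 next round, worth 0.91 × 274.08 = 249.4128 now, so the away team offers 249.4128, keeping 50.5872.
So by rejecting in round 1, the away team gets 50.5872 next round, worth 0.96 × 50.5872 = 48.563712 now.
Offer 67 ≥ 48.563712, so the away team accepts.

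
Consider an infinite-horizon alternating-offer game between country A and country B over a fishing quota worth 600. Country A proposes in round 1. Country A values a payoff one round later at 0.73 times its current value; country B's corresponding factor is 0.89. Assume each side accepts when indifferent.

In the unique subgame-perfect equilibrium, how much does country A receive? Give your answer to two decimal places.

When country A proposes, country B accepts any offer worth at least 0.89 times what country B would get by proposing next round; and vice versa.
This gives x = 600 − 0.89y and y = 600 − 0.73x, where x and y are each side's share when it proposes.
Hence (1 − 0.89·0.73)x = 600(1 − 0.89), i.e. 0.3503·x = 66.
x ≈ 188.4099; country B's share is 600 − x ≈ 411.5901.

188.41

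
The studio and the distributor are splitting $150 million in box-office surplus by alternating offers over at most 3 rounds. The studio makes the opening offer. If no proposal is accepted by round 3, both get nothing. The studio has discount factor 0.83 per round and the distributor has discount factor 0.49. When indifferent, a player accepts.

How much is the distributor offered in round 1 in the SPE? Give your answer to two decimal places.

Round 3 (the studio proposes): rejection yields 0 for the distributor; the studio offers 0 and keeps 150.
Round 2 (the distributor proposes): the studio can get 150 next round, worth 0.83 × 150 = 124.5 now, so the distributor offers 124.5, keeping 25.5.
Round 1 (the studio proposes): the distributor can get 25.5 next round, worth 0.49 × 25.5 = 12.495 now. The studio offers 12.495 and keeps 150 − 12.495 = 137.505.

12.50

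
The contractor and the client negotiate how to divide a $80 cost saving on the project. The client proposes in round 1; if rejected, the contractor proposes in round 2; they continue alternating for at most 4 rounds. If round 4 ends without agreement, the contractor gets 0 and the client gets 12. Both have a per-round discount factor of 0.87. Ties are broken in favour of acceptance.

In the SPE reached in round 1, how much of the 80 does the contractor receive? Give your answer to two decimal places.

Round 4 (the contractor proposes): the client gets 12 if talks fail, so the contractor offers 12 and keeps 68.
Round 3 (the client proposes): the contractor can get 68 next round, worth 0.87 × 68 = 59.16 now; the client offers that and keeps 20.84.
Round 2 (the contractor proposes): the client can get 20.84 next round, worth 0.87 × 20.84 = 18.1308 now; the contractor offers that and keeps 61.8692.
Round 1 (the client proposes): the contractor can get 61.8692 next round, worth 0.87 × 61.8692 = 53.826204 now; the client offers that and keeps 26.173796.

53.83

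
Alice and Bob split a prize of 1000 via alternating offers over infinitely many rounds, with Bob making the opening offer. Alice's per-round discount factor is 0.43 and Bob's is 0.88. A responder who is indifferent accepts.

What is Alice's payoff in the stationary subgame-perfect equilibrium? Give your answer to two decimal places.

83.01

Let x be Bob's share when Bob proposes and y be Alice's share when Alice proposes.
Alice accepts iff offered ≥ 0.43·y, so x = 1000 − 0.43y. Symmetrically y = 1000 − 0.88x.
Substituting: x = 1000 − 0.43(1000 − 0.88x), giving x(1 − 0.88·0.43) = 1000(1 − 0.43).
So x = 1000 × 0.57 / 0.6216 ≈ 916.9884, and Alice receives 1000 − x ≈ 83.0116.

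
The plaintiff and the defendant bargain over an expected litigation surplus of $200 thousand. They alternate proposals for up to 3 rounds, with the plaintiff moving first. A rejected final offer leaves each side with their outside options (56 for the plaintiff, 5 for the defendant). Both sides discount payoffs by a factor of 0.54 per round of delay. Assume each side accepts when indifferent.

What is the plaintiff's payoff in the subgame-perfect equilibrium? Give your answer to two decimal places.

Round 3 (the plaintiff proposes): the defendant gets 5 if talks fail, so the plaintiff offers 5 and keeps 195.
Round 2 (the defendant proposes): the plaintiff can get 195 next round, worth 0.54 × 195 = 105.3 now; the defendant offers that and keeps 94.7.
Round 1 (the plaintiff proposes): the defendant can get 94.7 next round, worth 0.54 × 94.7 = 51.138 now; the plaintiff offers that and keeps 148.862.

148.86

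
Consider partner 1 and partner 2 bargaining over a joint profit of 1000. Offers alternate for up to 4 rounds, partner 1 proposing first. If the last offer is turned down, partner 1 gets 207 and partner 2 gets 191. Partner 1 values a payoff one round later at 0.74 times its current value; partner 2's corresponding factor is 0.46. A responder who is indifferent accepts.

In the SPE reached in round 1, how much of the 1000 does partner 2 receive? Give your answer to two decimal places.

243.77

Round 4 (partner 2 proposes): partner 1 gets 207 if talks fail, so partner 2 offers 207 and keeps 793.
Round 3 (partner 1 proposes): partner 2 can get 793 next round, worth 0.46 × 793 = 364.78 now. Partner 1 offers 364.78 and keeps 1000 − 364.78 = 635.22.
Round 2 (partner 2 proposes): partner 1 can get 635.22 next round, worth 0.74 × 635.22 = 470.0628 now; partner 2 offers that and keeps 529.9372.
Round 1 (partner 1 proposes): partner 2 can get 529.9372 next round, worth 0.46 × 529.9372 = 243.771112 now, so partner 1 offers 243.771112, keeping 756.228888.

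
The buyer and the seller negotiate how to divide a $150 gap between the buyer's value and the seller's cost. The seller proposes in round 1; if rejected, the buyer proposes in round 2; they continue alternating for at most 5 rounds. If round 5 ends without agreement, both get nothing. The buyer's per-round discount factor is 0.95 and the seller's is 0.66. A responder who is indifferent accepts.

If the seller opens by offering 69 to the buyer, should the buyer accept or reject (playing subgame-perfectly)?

Work out the buyer's continuation value if the offer is rejected.
Round 5 (the seller proposes): rejection yields 0 for the buyer; the seller offers 0 and keeps 150.
Round 4 (the buyer proposes): the seller can get 150 next round, worth 0.66 × 150 = 99 now, so the buyer offers 99, keeping 51.
Round 3 (the seller proposes): the buyer can get 51 next round, worth 0.95 × 51 = 48.45 now. The seller offers 48.45 and keeps 150 − 48.45 = 101.55.
Round 2 (the buyer proposes): the seller can get 101.55 next round, worth 0.66 × 101.55 = 67.023 now; the buyer offers that and keeps 82.977.
So by rejecting in round 1, the buyer gets 82.977 next round, worth 0.95 × 82.977 = 78.82815 now.
Offer 69 < 78.82815, so the buyer rejects.

Reject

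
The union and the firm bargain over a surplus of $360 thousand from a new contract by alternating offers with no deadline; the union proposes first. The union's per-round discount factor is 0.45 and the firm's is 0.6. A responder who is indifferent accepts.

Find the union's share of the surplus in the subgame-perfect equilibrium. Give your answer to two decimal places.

197.26

Let x be the union's share when the union proposes and y be the firm's share when the firm proposes.
The firm accepts iff offered ≥ 0.6·y, so x = 360 − 0.6y. Symmetrically y = 360 − 0.45x.
Substituting: x = 360 − 0.6(360 − 0.45x), giving x(1 − 0.45·0.6) = 360(1 − 0.6).
So x = 360 × 0.4 / 0.73 ≈ 197.2603, and the firm receives 360 − x ≈ 162.7397.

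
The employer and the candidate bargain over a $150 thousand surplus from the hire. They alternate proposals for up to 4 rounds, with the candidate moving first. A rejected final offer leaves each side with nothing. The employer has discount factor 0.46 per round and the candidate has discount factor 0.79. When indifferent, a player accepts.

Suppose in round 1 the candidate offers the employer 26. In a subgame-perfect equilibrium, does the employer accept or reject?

Reject

Round 4 (the employer proposes): rejection yields 0 for the candidate; the employer offers 0 and keeps 150.
Round 3 (the candidate proposes): the employer can get 150 next round, worth 0.46 × 150 = 69 now, so the candidate offers 69, keeping 81.
Round 2 (the employer proposes): the candidate can get 81 next round, worth 0.79 × 81 = 63.99 now; the employer offers that and keeps 86.01.
So by rejecting in round 1, the employer gets 86.01 next round, worth 0.46 × 86.01 = 39.5646 now.
Offer 26 < 39.5646, so the employer rejects.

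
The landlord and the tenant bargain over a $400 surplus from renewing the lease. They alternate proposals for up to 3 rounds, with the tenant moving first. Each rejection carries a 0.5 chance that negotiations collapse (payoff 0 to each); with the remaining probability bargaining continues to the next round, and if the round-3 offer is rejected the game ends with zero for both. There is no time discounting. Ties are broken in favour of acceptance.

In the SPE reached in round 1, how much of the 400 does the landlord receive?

100

Round 3 (the tenant proposes): rejection yields 0 for the landlord; the tenant offers 0 and keeps 400.
Round 2 (the landlord proposes): rejecting gives the tenant an expected 0.5 × 400 = 200, so the landlord offers 200, keeping 200.
Round 1 (the tenant proposes): rejecting gives the landlord an expected 0.5 × 200 = 100, so the tenant offers 100, keeping 300.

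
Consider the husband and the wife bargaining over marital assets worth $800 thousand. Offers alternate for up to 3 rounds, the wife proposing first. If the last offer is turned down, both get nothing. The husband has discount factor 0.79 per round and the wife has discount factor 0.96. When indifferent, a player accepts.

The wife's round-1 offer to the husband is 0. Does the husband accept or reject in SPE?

Round 3 (the wife proposes): rejection yields 0 for the husband; the wife offers 0 and keeps 800.
Round 2 (the husband proposes): the wife can get 800 next round, worth 0.96 × 800 = 768 now, so the husband offers 768, keeping 32.
So by rejecting in round 1, the husband gets 32 next round, worth 0.79 × 32 = 25.28 now.
Offer 0 < 25.28, so the husband rejects.

Reject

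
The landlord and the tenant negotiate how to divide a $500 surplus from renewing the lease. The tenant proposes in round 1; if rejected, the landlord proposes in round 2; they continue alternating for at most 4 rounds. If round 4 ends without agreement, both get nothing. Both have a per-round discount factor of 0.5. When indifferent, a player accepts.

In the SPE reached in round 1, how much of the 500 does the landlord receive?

187.5

Round 4 (the landlord proposes): the tenant will accept anything ≥ 0, so the landlord offers 0 and keeps 500.
Round 3 (the tenant proposes): the landlord can get 500 next round, worth 0.5 × 500 = 250 now. The tenant offers 250 and keeps 500 − 250 = 250.
Round 2 (the landlord proposes): the tenant can get 250 next round, worth 0.5 × 250 = 125 now. The landlord offers 125 and keeps 500 − 125 = 375.
Round 1 (the tenant proposes): the landlord can get 375 next round, worth 0.5 × 375 = 187.5 now, so the tenant offers 187.5, keeping 312.5.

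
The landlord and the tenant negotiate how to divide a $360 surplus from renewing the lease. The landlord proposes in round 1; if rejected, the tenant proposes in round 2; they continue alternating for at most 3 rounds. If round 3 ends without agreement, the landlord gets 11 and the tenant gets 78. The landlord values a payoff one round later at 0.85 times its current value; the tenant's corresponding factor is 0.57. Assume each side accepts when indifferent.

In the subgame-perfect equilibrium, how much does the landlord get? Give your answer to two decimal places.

Round 3 (the landlord proposes): the tenant gets 78 if talks fail, so the landlord offers 78 and keeps 282.
Round 2 (the tenant proposes): the landlord can get 282 next round, worth 0.85 × 282 = 239.7 now. The tenant offers 239.7 and keeps 360 − 239.7 = 120.3.
Round 1 (the landlord proposes): the tenant can get 120.3 next round, worth 0.57 × 120.3 = 68.571 now, so the landlord offers 68.571, keeping 291.429.

291.43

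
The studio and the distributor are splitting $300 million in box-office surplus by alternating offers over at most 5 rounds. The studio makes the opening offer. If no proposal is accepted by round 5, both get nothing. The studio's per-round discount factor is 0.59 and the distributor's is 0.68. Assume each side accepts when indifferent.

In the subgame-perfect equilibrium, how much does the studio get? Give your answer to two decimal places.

182.80

Round 5 (the studio proposes): the distributor will accept anything ≥ 0, so the studio offers 0 and keeps 300.
Round 4 (the distributor proposes): the studio can get 300 next round, worth 0.59 × 300 = 177 now; the distributor offers that and keeps 123.
Round 3 (the studio proposes): the distributor can get 123 next round, worth 0.68 × 123 = 83.64 now. The studio offers 83.64 and keeps 300 − 83.64 = 216.36.
Round 2 (the distributor proposes): the studio can get 216.36 next round, worth 0.59 × 216.36 = 127.6524 now; the distributor offers that and keeps 172.3476.
Round 1 (the studio proposes): the distributor can get 172.3476 next round, worth 0.68 × 172.3476 = 117.196368 now; the studio offers that and keeps 182.803632.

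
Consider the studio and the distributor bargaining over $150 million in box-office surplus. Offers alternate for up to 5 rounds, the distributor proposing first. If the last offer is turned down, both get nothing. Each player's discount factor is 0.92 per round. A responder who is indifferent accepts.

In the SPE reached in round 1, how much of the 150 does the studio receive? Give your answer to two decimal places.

Round 5 (the distributor proposes): rejection yields 0 for the studio; the distributor offers 0 and keeps 150.
Round 4 (the studio proposes): the distributor can get 150 next round, worth 0.92 × 150 = 138 now; the studio offers that and keeps 12.
Round 3 (the distributor proposes): the studio can get 12 next round, worth 0.92 × 12 = 11.04 now, so the distributor offers 11.04, keeping 138.96.
Round 2 (the studio proposes): the distributor can get 138.96 next round, worth 0.92 × 138.96 = 127.8432 now. The studio offers 127.8432 and keeps 150 − 127.8432 = 22.1568.
Round 1 (the distributor proposes): the studio can get 22.1568 next round, worth 0.92 × 22.1568 = 20.384256 now; the distributor offers that and keeps 129.615744.

20.38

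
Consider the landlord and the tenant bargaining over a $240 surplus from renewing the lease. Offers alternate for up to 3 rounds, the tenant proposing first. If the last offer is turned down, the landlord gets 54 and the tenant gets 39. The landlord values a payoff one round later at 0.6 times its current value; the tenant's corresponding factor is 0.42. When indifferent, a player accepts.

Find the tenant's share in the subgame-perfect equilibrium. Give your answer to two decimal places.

Round 3 (the tenant proposes): the landlord gets 54 if talks fail, so the tenant offers 54 and keeps 186.
Round 2 (the landlord proposes): the tenant can get 186 next round, worth 0.42 × 186 = 78.12 now. The landlord offers 78.12 and keeps 240 − 78.12 = 161.88.
Round 1 (the tenant proposes): the landlord can get 161.88 next round, worth 0.6 × 161.88 = 97.128 now. The tenant offers 97.128 and keeps 240 − 97.128 = 142.872.

142.87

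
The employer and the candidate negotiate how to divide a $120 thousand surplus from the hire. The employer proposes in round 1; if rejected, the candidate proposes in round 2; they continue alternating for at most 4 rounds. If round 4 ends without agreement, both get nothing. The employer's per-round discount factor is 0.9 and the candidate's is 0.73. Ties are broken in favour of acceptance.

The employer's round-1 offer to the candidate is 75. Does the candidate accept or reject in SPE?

Work out the candidate's continuation value if the offer is rejected.
Round 4 (the candidate proposes): the employer will accept anything ≥ 0, so the candidate offers 0 and keeps 120.
Round 3 (the employer proposes): the candidate can get 120 next round, worth 0.73 × 120 = 87.6 now; the employer offers that and keeps 32.4.
Round 2 (the candidate proposes): the employer can get 32.4 next round, worth 0.9 × 32.4 = 29.16 now, so the candidate offers 29.16, keeping 90.84.
So by rejecting in round 1, the candidate gets 90.84 next round, worth 0.73 × 90.84 = 66.3132 now.
Offer 75 ≥ 66.3132, so the candidate accepts.

Accept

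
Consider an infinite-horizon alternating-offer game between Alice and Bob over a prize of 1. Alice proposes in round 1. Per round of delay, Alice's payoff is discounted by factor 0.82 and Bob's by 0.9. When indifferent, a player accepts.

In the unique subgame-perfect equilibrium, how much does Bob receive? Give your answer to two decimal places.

0.62

In a stationary SPE each proposer offers the other exactly their discounted continuation value.
If Alice keeps x when proposing and Bob keeps y when proposing, then x = 1 − 0.9y and y = 1 − 0.82x.
Solving: x = 1(1 − 0.9) / (1 − 0.82·0.9) = 0.1 / 0.262 ≈ 0.3817.
Bob gets 1 − 0.3817 ≈ 0.6183.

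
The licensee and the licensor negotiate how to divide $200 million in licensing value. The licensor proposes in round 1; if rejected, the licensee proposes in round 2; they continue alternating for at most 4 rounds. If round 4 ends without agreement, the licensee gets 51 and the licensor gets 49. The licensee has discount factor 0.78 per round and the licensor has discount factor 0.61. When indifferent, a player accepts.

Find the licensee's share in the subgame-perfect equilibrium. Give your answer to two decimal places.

116.88

Round 4 (the licensee proposes): the licensor gets 49 if talks fail, so the licensee offers 49 and keeps 151.
Round 3 (the licensor proposes): the licensee can get 151 next round, worth 0.78 × 151 = 117.78 now; the licensor offers that and keeps 82.22.
Round 2 (the licensee proposes): the licensor can get 82.22 next round, worth 0.61 × 82.22 = 50.1542 now. The licensee offers 50.1542 and keeps 200 − 50.1542 = 149.8458.
Round 1 (the licensor proposes): the licensee can get 149.8458 next round, worth 0.78 × 149.8458 = 116.879724 now; the licensor offers that and keeps 83.120276.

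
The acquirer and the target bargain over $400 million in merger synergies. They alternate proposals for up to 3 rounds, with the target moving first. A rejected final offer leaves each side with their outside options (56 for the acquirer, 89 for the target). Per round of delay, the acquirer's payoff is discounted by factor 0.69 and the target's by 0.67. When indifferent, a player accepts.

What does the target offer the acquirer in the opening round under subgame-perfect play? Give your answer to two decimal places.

Round 3 (the target proposes): the acquirer gets 56 if talks fail, so the target offers 56 and keeps 344.
Round 2 (the acquirer proposes): the target can get 344 next round, worth 0.67 × 344 = 230.48 now. The acquirer offers 230.48 and keeps 400 − 230.48 = 169.52.
Round 1 (the target proposes): the acquirer can get 169.52 next round, worth 0.69 × 169.52 = 116.9688 now. The target offers 116.9688 and keeps 400 − 116.9688 = 283.0312.

116.97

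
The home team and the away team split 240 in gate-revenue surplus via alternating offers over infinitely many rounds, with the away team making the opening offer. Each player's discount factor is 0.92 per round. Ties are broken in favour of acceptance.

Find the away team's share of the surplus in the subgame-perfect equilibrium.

In a stationary SPE each proposer offers the other exactly their discounted continuation value.
If the away team keeps x when proposing and the home team keeps y when proposing, then x = 240 − 0.92y and y = 240 − 0.92x.
Solving: x = 240(1 − 0.92) / (1 − 0.92·0.92) = 19.2 / 0.1536 = 125.
The home team gets 240 − 125 = 115.

125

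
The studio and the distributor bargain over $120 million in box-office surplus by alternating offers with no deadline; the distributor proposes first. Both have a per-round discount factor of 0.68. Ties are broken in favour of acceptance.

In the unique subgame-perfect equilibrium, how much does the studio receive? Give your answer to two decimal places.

Let x be the distributor's share when the distributor proposes and y be the studio's share when the studio proposes.
The studio accepts iff offered ≥ 0.68·y, so x = 120 − 0.68y. Symmetrically y = 120 − 0.68x.
Substituting: x = 120 − 0.68(120 − 0.68x), giving x(1 − 0.68·0.68) = 120(1 − 0.68).
So x = 120 × 0.32 / 0.5376 ≈ 71.4286, and the studio receives 120 − x ≈ 48.5714.

48.57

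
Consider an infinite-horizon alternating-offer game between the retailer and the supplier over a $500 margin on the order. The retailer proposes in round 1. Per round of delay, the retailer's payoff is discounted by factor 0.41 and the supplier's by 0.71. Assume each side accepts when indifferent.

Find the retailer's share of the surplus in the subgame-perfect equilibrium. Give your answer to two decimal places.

Let x be the retailer's share when the retailer proposes and y be the supplier's share when the supplier proposes.
The supplier accepts iff offered ≥ 0.71·y, so x = 500 − 0.71y. Symmetrically y = 500 − 0.41x.
Substituting: x = 500 − 0.71(500 − 0.41x), giving x(1 − 0.41·0.71) = 500(1 − 0.71).
So x = 500 × 0.29 / 0.7089 ≈ 204.5422, and the supplier receives 500 − x ≈ 295.4578.

204.54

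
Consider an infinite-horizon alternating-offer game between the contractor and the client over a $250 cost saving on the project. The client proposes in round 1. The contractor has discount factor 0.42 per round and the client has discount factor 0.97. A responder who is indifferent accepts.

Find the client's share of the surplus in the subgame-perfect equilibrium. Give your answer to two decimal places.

244.68

Let x be the client's share when the client proposes and y be the contractor's share when the contractor proposes.
The contractor accepts iff offered ≥ 0.42·y, so x = 250 − 0.42y. Symmetrically y = 250 − 0.97x.
Substituting: x = 250 − 0.42(250 − 0.97x), giving x(1 − 0.97·0.42) = 250(1 − 0.42).
So x = 250 × 0.58 / 0.5926 ≈ 244.6844, and the contractor receives 250 − x ≈ 5.3156.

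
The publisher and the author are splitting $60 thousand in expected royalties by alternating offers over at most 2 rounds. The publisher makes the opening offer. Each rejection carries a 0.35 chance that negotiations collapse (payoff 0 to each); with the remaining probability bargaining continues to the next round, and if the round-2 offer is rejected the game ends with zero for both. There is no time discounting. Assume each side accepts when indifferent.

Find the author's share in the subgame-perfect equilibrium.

Round 2 (the author proposes): the publisher will accept anything ≥ 0, so the author offers 0 and keeps 60.
Round 1 (the publisher proposes): rejecting gives the author an expected 0.65 × 60 = 39. The publisher offers 39 and keeps 60 − 39 = 21.

39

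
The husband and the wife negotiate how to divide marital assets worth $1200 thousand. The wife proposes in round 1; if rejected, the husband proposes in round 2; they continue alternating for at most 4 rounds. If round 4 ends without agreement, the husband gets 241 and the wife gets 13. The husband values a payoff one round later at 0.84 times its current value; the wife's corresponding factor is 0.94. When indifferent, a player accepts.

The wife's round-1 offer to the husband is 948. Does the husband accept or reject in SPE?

Work out the husband's continuation value if the offer is rejected.
Round 4 (the husband proposes): the wife gets 13 if talks fail, so the husband offers 13 and keeps 1187.
Round 3 (the wife proposes): the husband can get 1187 next round, worth 0.84 × 1187 = 997.08 now, so the wife offers 997.08, keeping 202.92.
Round 2 (the husband proposes): the wife can get 202.92 next round, worth 0.94 × 202.92 = 190.7448 now; the husband offers that and keeps 1009.2552.
So by rejecting in round 1, the husband gets 1009.2552 next round, worth 0.84 × 1009.2552 = 847.774368 now.
Offer 948 ≥ 847.774368, so the husband accepts.

Accept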